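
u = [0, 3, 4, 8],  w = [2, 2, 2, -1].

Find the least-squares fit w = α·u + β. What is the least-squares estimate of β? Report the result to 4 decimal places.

Setting ∂/∂α … = 0 gives: 89·α + 15·β = 6;  15·α + 4·β = 5.
(Σu·u = 89, Σu = 15, Σ1 = 4, Σu·w = 6, Σw = 5.)
Eliminating β: 4·(row 1) − 15·(row 2) gives 131·α = 4·6 − 15·5 = -51, so α = -51/131.
Then β = (5 − 15·(-51/131))/4 = 355/131.

β = 2.7099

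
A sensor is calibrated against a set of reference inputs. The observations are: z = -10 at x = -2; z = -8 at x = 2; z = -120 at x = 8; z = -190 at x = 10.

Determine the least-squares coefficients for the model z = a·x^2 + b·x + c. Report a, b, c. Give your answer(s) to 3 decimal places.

The normal equations are: 14128·a + 1512·b + 172·c = -26752;  1512·a + 172·b + 18·c = -2856;  172·a + 18·b + 4·c = -328.
Inverting the 3×3 Gram matrix, [a, b, c]ᵀ = [-2761/1416, 153/236, -190/177]ᵀ.

a = -1.950, b = 0.648, c = -1.073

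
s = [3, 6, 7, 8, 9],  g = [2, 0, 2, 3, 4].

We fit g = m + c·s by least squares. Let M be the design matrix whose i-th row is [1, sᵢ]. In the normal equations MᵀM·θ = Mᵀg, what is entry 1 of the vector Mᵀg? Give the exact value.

Entry 1 ↔ basis 1, so (Mᵀg)_{1} = Σᵢ gᵢ = (1)·(2) + (1)·(0) + (1)·(2) + (1)·(3) + (1)·(4) = 11.

11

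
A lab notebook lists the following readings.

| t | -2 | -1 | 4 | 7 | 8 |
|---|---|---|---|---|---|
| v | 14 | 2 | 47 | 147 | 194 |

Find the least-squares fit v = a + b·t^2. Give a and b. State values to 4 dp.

With design matrix A, AᵀA = [[5, 134]; [134, 6770]] and Aᵀv = [404, 20429]ᵀ.
Δ = 5·6770 − 134² = 15894.
a = (404·6770 − 134·20429)/15894 = -401/2649; b = (5·20429 − 134·404)/15894 = 16003/5298.

a = -0.1514, b = 3.0206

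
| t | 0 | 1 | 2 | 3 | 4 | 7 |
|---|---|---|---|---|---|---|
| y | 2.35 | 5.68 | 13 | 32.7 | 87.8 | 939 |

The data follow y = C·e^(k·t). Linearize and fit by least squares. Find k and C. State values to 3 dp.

Let Y = ln y. Fitting Y = k·t + ln C by least squares:
XᵀX = [[79.0000, 17.0000]; [17.0000, 6]], rhs = [83.1429, 19.9636]ᵀ  (here Σt = 17.0000, Σ(t)² = 79.0000, Σln y = 19.9636, Σt·ln y = 83.1429).
Δ = 79.0000·6 − (17.0000)² = 185.0000; k = (83.1429·6 − 17.0000·19.9636)/185.0000 = 0.86204, ln C = (79.0000·19.9636 − 17.0000·83.1429)/185.0000 = 0.88482, so C = exp(0.88482) = 2.42255.

k = 0.862, C = 2.423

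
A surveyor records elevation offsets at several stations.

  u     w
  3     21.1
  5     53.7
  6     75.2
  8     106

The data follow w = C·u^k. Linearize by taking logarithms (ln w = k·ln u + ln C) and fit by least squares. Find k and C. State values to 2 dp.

k = 1.68, C = 3.48

Linearized form: ln w = k·ln u + ln C. From the 4 transformed points,
Σln u = 6.5793, Σ(ln u)² = 11.3317, Σln w = 16.0163, Σln u·ln w = 27.1990.
Normal system: [[11.3317, 6.5793]; [6.5793, 4]]·[k, ln C]ᵀ = [27.1990, 16.0163]ᵀ.
Solving (det = 2.0403): k = 1.67673, ln C = 1.24616, so C = exp(1.24616) = 3.47698.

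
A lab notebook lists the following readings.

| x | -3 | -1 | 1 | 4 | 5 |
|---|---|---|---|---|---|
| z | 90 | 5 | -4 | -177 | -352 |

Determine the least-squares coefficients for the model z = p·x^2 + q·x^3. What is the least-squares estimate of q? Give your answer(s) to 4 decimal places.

Setting ∂/∂p … = 0 gives: 964·p + 3906·q = -10821;  3906·p + 20452·q = -57767.
(Σx^2·x^2 = 964, Σx^2·x^3 = 3906, Σx^3·x^3 = 20452, Σx^2·z = -10821, Σx^3·z = -57767.)
det = 964·20452 − 3906² = 4458892.
p = ((-10821)·20452 − 3906·(-57767))/4458892 = 2163405/2229446; q = (964·(-57767) − 3906·(-10821))/4458892 = -6710281/2229446.

q = -3.0098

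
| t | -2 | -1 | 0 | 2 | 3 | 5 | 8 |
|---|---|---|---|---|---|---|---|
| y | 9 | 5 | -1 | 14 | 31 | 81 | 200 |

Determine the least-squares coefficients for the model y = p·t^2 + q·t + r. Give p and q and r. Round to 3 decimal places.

Entries of AᵀA: Σt^2·t^2 = 4835, Σt^2·t = 663, Σt^2 = 107, Σt·t = 107, Σt = 15, Σ1 = 7.
Right-hand side: Σt^2·y = 15201, Σt·y = 2103, Σy = 339.
Inverting the 3×3 Gram matrix, [p, q, r]ᵀ = [133845/44968, 4677/4088, 2697/5621]ᵀ.

p = 2.976, q = 1.144, r = 0.480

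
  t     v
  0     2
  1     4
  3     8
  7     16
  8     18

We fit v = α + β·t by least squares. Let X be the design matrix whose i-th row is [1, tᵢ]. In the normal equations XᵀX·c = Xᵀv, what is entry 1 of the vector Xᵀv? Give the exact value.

48

Entry 1 ↔ basis 1, so (Xᵀv)_{1} = Σᵢ vᵢ = (1)·(2) + (1)·(4) + (1)·(8) + (1)·(16) + (1)·(18) = 48.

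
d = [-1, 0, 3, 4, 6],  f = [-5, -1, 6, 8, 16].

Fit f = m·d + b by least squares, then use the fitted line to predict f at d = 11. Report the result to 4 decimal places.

f̂ = 28.9940

Setting ∂/∂m … = 0 gives: 62·m + 12·b = 151;  12·m + 5·b = 24.
Eliminating b: 5·(row 1) − 12·(row 2) gives 166·m = 5·151 − 12·24 = 467, so m = 467/166.
Then b = (24 − 12·(467/166))/5 = -162/83.
At d = 11: f̂ = (467/166)·(11) + (-162/83)·(1) = 4813/166.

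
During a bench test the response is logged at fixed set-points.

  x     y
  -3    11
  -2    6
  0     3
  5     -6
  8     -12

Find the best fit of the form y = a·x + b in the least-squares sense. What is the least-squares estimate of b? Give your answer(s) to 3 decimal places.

Compute the Gram sums: Σx·x = 102, Σx = 8, Σ1 = 5.
Moment sums: Σx·y = -171, Σy = 2.
Δ = 102·5 − 8² = 446.
a = ((-171)·5 − 8·2)/446 = -871/446; b = (102·2 − 8·(-171))/446 = 786/223.

b = 3.525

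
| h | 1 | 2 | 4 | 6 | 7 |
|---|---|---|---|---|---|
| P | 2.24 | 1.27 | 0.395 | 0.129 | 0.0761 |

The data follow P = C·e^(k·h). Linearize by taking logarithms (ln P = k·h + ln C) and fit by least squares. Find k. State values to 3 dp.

k = -0.566

Taking logs, ln P = k·h + ln C, so regress ln P on h.
Σh = 20.0000, Σ(h)² = 106.0000, Σln P = -4.5070, Σh·ln P = -32.7486.
Equations: 106.0000·k + 20.0000·ln C = -32.7486;  20.0000·k + 5·ln C = -4.5070.
Slope k = (n·Σh·ln P − Σh·Σln P)/(n·Σ(h)² − (Σh)²) = (5·-32.7486 − 20.0000·-4.5070)/130.0000 = -0.56617; ln C = (Σln P − k·Σh)/n = 1.36328.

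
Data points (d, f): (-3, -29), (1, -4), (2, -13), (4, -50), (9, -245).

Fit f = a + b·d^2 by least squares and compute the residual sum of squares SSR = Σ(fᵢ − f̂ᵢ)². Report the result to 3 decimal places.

The normal equations are: 5·a + 111·b = -341;  111·a + 6915·b = -20962.
Determinant 5·6915 − 111² = 22254.
a = ((-341)·6915 − 111·(-20962))/22254 = -10411/7418; b = (5·(-20962) − 111·(-341))/22254 = -66959/22254.
Residuals: -1917/3709, 4588/11127, 9767/22254, -10123/22254, 447/3709; SSR = 18943/22254.

SSR = 0.851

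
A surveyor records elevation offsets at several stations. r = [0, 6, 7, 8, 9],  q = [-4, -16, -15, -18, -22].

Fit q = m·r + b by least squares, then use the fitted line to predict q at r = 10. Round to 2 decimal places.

q̂ = -22.44

The normal system XᵀX·[m, b]ᵀ = Xᵀq is [[230, 30]; [30, 5]]·[m, b]ᵀ = [-543, -75]ᵀ.
Eliminating b: 5·(row 1) − 30·(row 2) gives 250·m = 5·(-543) − 30·(-75) = -465, so m = -93/50.
Then b = ((-75) − 30·(-93/50))/5 = -96/25.
At r = 10: q̂ = (-93/50)·(10) + (-96/25)·(1) = -561/25.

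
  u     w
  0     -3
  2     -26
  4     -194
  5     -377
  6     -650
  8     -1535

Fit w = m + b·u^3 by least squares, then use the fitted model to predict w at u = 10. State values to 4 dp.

From the data, Σ1 = 6, Σu^3 = 925, Σu^3·u^3 = 328585.
Moment sums: Σw = -2785, Σu^3·w = -986069.
So AᵀA·[m, b]ᵀ = Aᵀw: [[6, 925]; [925, 328585]]·[m, b]ᵀ = [-2785, -986069]ᵀ.
Eliminating b: 328585·(row 1) − 925·(row 2) gives 1115885·m = 328585·(-2785) − 925·(-986069) = -2995400, so m = -599080/223177.
Then b = ((-986069) − 925·(-599080/223177))/328585 = -3340289/1115885.
At u = 10: ŵ = (-599080/223177)·(1) + (-3340289/1115885)·(1000) = -668656880/223177.

ŵ = -2996.0833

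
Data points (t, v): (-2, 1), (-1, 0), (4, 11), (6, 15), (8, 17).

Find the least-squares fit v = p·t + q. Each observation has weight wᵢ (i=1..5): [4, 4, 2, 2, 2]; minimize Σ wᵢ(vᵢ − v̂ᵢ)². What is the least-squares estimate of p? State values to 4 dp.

With design matrix M, MᵀWM = [[252, 24]; [24, 14]] and MᵀWv = [532, 90]ᵀ.
Eliminating q: 14·(row 1) − 24·(row 2) gives 2952·p = 14·532 − 24·90 = 5288, so p = 661/369.
Then q = (90 − 24·(661/369))/14 = 413/123.

p = 1.7913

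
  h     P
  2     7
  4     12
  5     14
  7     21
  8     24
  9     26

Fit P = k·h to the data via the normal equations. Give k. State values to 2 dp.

k = 2.95

Compute the Gram sums: Σh·h = 239.
Moment sums: Σh·P = 705.
So AᵀA·[k]ᵀ = AᵀP: [[239]]·[k]ᵀ = [705]ᵀ.
Hence k = 705 / 239 ≈ 2.94979.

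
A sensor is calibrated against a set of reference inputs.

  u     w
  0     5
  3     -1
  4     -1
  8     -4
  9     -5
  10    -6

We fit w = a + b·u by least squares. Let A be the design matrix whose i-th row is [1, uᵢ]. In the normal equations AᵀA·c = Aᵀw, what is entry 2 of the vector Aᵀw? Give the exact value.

Entry 2 ↔ basis u, so (Aᵀw)_{2} = Σᵢ (u)·wᵢ = (0)·(5) + (3)·(-1) + (4)·(-1) + (8)·(-4) + (9)·(-5) + (10)·(-6) = -144.

-144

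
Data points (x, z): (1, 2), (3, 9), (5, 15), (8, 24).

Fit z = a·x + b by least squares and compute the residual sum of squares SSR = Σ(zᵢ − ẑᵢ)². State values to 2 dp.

SSR = 0.36

AᵀA·[a, b]ᵀ = Aᵀz reads: 99·a + 17·b = 296;  17·a + 4·b = 50.
(Σx·x = 99, Σx = 17, Σ1 = 4, Σx·z = 296, Σz = 50.)
det = 99·4 − 17² = 107.
a = (296·4 − 17·50)/107 = 334/107; b = (99·50 − 17·296)/107 = -82/107.
Residuals: -38/107, 43/107, 17/107, -22/107; SSR = 38/107.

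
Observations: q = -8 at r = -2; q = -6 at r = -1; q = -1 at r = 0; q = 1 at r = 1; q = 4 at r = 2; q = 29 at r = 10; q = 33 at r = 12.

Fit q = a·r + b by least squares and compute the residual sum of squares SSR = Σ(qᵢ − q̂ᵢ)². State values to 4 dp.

SSR = 3.9946

Entries of AᵀA: Σr·r = 254, Σr = 22, Σ1 = 7.
And Σr·q = 717, Σq = 52.
So AᵀA·[a, b]ᵀ = Aᵀq: [[254, 22]; [22, 7]]·[a, b]ᵀ = [717, 52]ᵀ.
Eliminating b: 7·(row 1) − 22·(row 2) gives 1294·a = 7·717 − 22·52 = 3875, so a = 3875/1294.
Then b = (52 − 22·(3875/1294))/7 = -1283/647.
Residuals: -18/647, -1323/1294, 636/647, -15/1294, -4/647, 671/647, -616/647; SSR = 5169/1294.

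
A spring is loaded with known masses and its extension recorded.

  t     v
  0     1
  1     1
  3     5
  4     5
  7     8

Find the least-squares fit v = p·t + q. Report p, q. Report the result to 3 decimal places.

p = 1.067, q = 0.800

Entries of XᵀX: Σt·t = 75, Σt = 15, Σ1 = 5.
Moment sums: Σt·v = 92, Σv = 20.
XᵀX·[p, q]ᵀ = Xᵀv becomes [[75, 15]; [15, 5]]·[p, q]ᵀ = [92, 20]ᵀ.
Eliminating q: 5·(row 1) − 15·(row 2) gives 150·p = 5·92 − 15·20 = 160, so p = 16/15.
Then q = (20 − 15·(16/15))/5 = 4/5.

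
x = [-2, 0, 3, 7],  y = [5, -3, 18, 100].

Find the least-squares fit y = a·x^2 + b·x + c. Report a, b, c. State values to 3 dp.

Setting ∂/∂a … = 0 gives: 2498·a + 362·b + 62·c = 5082;  362·a + 62·b + 8·c = 744;  62·a + 8·b + 4·c = 120.
(Σx^2·x^2 = 2498, Σx^2·x = 362, Σx^2 = 62, Σx·x = 62, Σx = 8, Σ1 = 4, Σx^2·y = 5082, Σx·y = 744, Σy = 120.)
Row-reducing yields a = 1570/781, b = 434/781, c = -1773/781.

a = 2.010, b = 0.556, c = -2.270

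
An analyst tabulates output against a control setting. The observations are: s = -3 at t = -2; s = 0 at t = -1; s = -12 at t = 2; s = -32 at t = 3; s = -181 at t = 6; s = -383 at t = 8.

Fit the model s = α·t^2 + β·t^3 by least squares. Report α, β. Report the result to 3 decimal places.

From the data, Σt^2·t^2 = 5506, Σt^2·t^3 = 40786, Σt^3·t^3 = 309658.
For Aᵀs: Σt^2·s = -31376, Σt^3·s = -236128.
AᵀA·[α, β]ᵀ = Aᵀs becomes [[5506, 40786]; [40786, 309658]]·[α, β]ᵀ = [-31376, -236128]ᵀ.
Determinant 5506·309658 − 40786² = 41479152.
α = ((-31376)·309658 − 40786·(-236128))/41479152 = -5319550/2592447; β = (5506·(-236128) − 40786·(-31376))/41479152 = -1276202/2592447.

α = -2.052, β = -0.492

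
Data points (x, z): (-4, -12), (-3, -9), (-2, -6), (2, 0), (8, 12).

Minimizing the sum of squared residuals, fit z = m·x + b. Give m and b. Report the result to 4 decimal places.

m = 1.9215, b = -3.3843

With design matrix M, MᵀM = [[97, 1]; [1, 5]] and Mᵀz = [183, -15]ᵀ.
Δ = 97·5 − 1² = 484.
m = (183·5 − 1·(-15))/484 = 465/242; b = (97·(-15) − 1·183)/484 = -819/242.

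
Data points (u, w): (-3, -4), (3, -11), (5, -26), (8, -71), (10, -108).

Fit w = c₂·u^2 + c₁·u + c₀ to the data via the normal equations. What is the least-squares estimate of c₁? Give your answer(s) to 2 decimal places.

c₁ = -0.94

With design matrix X, XᵀX = [[14883, 1637, 207]; [1637, 207, 23]; [207, 23, 5]] and Xᵀw = [-16129, -1799, -220]ᵀ.
Solving the 3×3 system (Gaussian elimination) gives c₂ = -428969/424862, c₁ = -401269/424862, c₀ = 455613/212431.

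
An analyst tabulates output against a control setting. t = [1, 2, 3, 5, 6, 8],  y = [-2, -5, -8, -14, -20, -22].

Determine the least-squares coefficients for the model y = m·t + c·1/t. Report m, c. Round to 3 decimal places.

m = -2.940, c = 1.099

Sums needed: Σt·t = 139, Σt·1/t = 6, Σ1/t·1/t = 20801/14400.
For Mᵀy: Σt·y = -402, Σ1/t·y = -321/20.
So MᵀM·[m, c]ᵀ = Mᵀy: [[139, 6]; [6, 20801/14400]]·[m, c]ᵀ = [-402, -321/20]ᵀ.
Δ = 139·(20801/14400) − 6² = 2372939/14400.
m = ((-402)·(20801/14400) − 6·(-321/20))/(2372939/14400) = -6975282/2372939; c = (139·(-321/20) − 6·(-402))/(2372939/14400) = 2607120/2372939.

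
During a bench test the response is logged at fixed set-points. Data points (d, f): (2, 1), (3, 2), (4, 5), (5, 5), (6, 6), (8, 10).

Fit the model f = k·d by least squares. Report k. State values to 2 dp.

Sums needed: Σd·d = 154.
Moment sums: Σd·f = 169.
Normal equations: [[154]]·[k]ᵀ = [169]ᵀ.
Hence k = 169 / 154 ≈ 1.0974.

k = 1.10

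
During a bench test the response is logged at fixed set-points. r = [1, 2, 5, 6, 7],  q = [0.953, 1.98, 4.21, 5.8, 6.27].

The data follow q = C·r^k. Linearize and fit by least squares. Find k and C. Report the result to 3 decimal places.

With ln qᵢ as the transformed response and ln rᵢ as the regressor:
AᵀA = [[10.0677, 6.0403]; [6.0403, 5]], rhs = [9.5089, 5.6661]ᵀ  (here Σln r = 6.0403, Σ(ln r)² = 10.0677, Σln q = 5.6661, Σln r·ln q = 9.5089).
Δ = 10.0677·5 − (6.0403)² = 13.8539; k = (9.5089·5 − 6.0403·5.6661)/13.8539 = 0.96147, ln C = (10.0677·5.6661 − 6.0403·9.5089)/13.8539 = -0.02830, so C = exp(-0.02830) = 0.97210.

k = 0.961, C = 0.972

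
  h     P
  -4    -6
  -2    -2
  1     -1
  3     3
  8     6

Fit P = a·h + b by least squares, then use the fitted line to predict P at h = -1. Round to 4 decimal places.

P̂ = -2.1290

From the data, Σh·h = 94, Σh = 6, Σ1 = 5.
Moment sums: Σh·P = 84, ΣP = 0.
Eliminating b: 5·(row 1) − 6·(row 2) gives 434·a = 5·84 − 6·0 = 420, so a = 30/31.
Then b = (0 − 6·(30/31))/5 = -36/31.
At h = -1: P̂ = (30/31)·(-1) + (-36/31)·(1) = -66/31.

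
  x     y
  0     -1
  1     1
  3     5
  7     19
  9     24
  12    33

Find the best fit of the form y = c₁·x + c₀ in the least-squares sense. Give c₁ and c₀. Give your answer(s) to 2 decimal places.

Compute the Gram sums: Σx·x = 284, Σx = 32, Σ1 = 6.
Moment sums: Σx·y = 761, Σy = 81.
Determinant 284·6 − 32² = 680.
c₁ = (761·6 − 32·81)/680 = 987/340; c₀ = (284·81 − 32·761)/680 = -337/170.

c₁ = 2.90, c₀ = -1.98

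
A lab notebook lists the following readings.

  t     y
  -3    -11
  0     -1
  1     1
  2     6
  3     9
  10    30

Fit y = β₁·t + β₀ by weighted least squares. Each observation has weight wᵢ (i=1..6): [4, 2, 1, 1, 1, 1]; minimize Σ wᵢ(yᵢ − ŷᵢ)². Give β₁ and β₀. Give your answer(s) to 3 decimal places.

The normal system AᵀWA·[β₁, β₀]ᵀ = AᵀWy is [[150, 4]; [4, 10]]·[β₁, β₀]ᵀ = [472, 0]ᵀ.
det = 150·10 − 4² = 1484.
β₁ = (472·10 − 4·0)/1484 = 1180/371; β₀ = (150·0 − 4·472)/1484 = -472/371.

β₁ = 3.181, β₀ = -1.272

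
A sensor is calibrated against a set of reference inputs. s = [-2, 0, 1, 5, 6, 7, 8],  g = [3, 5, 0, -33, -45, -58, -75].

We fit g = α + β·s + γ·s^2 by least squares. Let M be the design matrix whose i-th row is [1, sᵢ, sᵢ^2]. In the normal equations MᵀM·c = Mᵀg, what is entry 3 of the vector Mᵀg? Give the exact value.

Entry 3 ↔ basis s^2, so (Mᵀg)_{3} = Σᵢ (s^2)·gᵢ = (4)·(3) + (0)·(5) + (1)·(0) + (25)·(-33) + (36)·(-45) + (49)·(-58) + (64)·(-75) = -10075.

-10075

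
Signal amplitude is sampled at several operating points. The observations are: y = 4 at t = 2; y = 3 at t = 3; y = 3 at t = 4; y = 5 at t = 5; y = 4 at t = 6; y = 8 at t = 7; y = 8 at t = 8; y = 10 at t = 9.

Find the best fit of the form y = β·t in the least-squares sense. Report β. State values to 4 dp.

β = 1.0141

The normal system MᵀM·[β]ᵀ = Mᵀy is [[284]]·[β]ᵀ = [288]ᵀ.
Hence β = 288 / 284 ≈ 1.01408.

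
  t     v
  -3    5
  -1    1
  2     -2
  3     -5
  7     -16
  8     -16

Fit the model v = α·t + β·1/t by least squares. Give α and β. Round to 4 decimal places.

α = -2.1112, β = 2.0211

From the data, Σt·t = 136, Σt·1/t = 6, Σ1/t·1/t = 42569/28224.
Moment sums: Σt·v = -275, Σ1/t·v = -202/21.
So AᵀA·[α, β]ᵀ = Aᵀv: [[136, 6]; [6, 42569/28224]]·[α, β]ᵀ = [-275, -202/21]ᵀ.
Δ = 136·(42569/28224) − 6² = 596665/3528.
α = ((-275)·(42569/28224) − 6·(-202/21))/(596665/3528) = -10077547/4773320; β = (136·(-202/21) − 6·(-275))/(596665/3528) = 1205904/596665.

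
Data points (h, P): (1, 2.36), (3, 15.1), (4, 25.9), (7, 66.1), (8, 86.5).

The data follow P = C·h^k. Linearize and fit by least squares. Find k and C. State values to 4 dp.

With ln Pᵢ as the transformed response and ln hᵢ as the regressor:
AᵀA = [[11.2394, 6.5103]; [6.5103, 5]], rhs = [24.9240, 15.4789]ᵀ  (here Σln h = 6.5103, Σ(ln h)² = 11.2394, Σln P = 15.4789, Σln h·ln P = 24.9240).
Δ = 11.2394·5 − (6.5103)² = 13.8136; k = (24.9240·5 − 6.5103·15.4789)/13.8136 = 1.72643, ln C = (11.2394·15.4789 − 6.5103·24.9240)/13.8136 = 0.84788, so C = exp(0.84788) = 2.33468.

k = 1.7264, C = 2.3347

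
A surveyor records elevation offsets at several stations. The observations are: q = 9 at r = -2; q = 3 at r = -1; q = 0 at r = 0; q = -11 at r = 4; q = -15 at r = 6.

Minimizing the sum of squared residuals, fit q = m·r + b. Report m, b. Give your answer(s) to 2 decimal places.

From the data, Σr·r = 57, Σr = 7, Σ1 = 5.
Right-hand side: Σr·q = -155, Σq = -14.
Normal equations: [[57, 7]; [7, 5]]·[m, b]ᵀ = [-155, -14]ᵀ.
det = 57·5 − 7² = 236.
m = ((-155)·5 − 7·(-14))/236 = -677/236; b = (57·(-14) − 7·(-155))/236 = 287/236.

m = -2.87, b = 1.22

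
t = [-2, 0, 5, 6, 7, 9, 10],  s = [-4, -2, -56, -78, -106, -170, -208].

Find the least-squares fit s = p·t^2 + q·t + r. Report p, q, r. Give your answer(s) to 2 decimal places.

p = -1.91, q = -1.62, r = -0.49

Normal-equation sums: Σt^2·t^2 = 20899, Σt^2·t = 2405, Σt^2 = 295, Σt·t = 295, Σt = 35, Σ1 = 7.
Right-hand side: Σt^2·s = -43988, Σt·s = -5092, Σs = -624.
Row-reducing yields p = -33710/17631, q = -142418/88155, r = -8624/17631.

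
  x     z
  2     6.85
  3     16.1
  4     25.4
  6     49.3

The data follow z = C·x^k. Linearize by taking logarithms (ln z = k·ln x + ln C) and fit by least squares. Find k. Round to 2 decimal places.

k = 1.78

Let Y = ln z. Fitting Y = k·ln x + ln C by least squares:
Sums: Σln x = 4.9698, Σ(ln x)² = 6.8196, Σln z = 11.8357, Σln x·ln z = 15.8551.
Normal system: [[6.8196, 4.9698]; [4.9698, 4]]·[k, ln C]ᵀ = [15.8551, 11.8357]ᵀ.
Δ = 6.8196·4 − (4.9698)² = 2.5794; k = (15.8551·4 − 4.9698·11.8357)/2.5794 = 1.78293, ln C = (6.8196·11.8357 − 4.9698·15.8551)/2.5794 = 0.74372.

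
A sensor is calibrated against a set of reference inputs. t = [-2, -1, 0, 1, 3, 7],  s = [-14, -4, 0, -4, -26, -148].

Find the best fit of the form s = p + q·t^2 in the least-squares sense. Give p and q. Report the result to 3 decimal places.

p = -0.624, q = -3.004

Setting ∂/∂p … = 0 gives: 6·p + 64·q = -196;  64·p + 2500·q = -7550.
(Σ1 = 6, Σt^2 = 64, Σt^2·t^2 = 2500, Σs = -196, Σt^2·s = -7550.)
Eliminating q: 2500·(row 1) − 64·(row 2) gives 10904·p = 2500·(-196) − 64·(-7550) = -6800, so p = -850/1363.
Then q = ((-7550) − 64·(-850/1363))/2500 = -8189/2726.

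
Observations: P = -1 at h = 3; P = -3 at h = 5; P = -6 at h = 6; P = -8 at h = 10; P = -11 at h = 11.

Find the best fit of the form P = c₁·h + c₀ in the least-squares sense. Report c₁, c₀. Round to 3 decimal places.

MᵀM·[c₁, c₀]ᵀ = MᵀP reads: 291·c₁ + 35·c₀ = -255;  35·c₁ + 5·c₀ = -29.
(Σh·h = 291, Σh = 35, Σ1 = 5, Σh·P = -255, ΣP = -29.)
det = 291·5 − 35² = 230.
c₁ = ((-255)·5 − 35·(-29))/230 = -26/23; c₀ = (291·(-29) − 35·(-255))/230 = 243/115.

c₁ = -1.130, c₀ = 2.113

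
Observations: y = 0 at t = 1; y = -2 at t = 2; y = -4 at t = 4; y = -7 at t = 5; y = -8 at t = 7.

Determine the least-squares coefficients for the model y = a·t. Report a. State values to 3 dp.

From the data, Σt·t = 95.
And Σt·y = -111.
XᵀX·[a]ᵀ = Xᵀy becomes [[95]]·[a]ᵀ = [-111]ᵀ.
Hence a = -111 / 95 ≈ -1.16842.

a = -1.168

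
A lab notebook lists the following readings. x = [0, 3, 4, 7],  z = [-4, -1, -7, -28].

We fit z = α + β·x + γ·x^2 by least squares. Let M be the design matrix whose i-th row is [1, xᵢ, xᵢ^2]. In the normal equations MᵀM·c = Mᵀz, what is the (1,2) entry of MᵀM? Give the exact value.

14

Row 1 ↔ basis 1, column 2 ↔ basis x, so (MᵀM)_{1,2} = Σᵢ x = (1)·(0) + (1)·(3) + (1)·(4) + (1)·(7) = 14.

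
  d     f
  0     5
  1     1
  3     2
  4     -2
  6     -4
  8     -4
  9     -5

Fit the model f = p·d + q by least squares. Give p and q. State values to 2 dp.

The normal system MᵀM·[p, q]ᵀ = Mᵀf is [[207, 31]; [31, 7]]·[p, q]ᵀ = [-102, -7]ᵀ.
det = 207·7 − 31² = 488.
p = ((-102)·7 − 31·(-7))/488 = -497/488; q = (207·(-7) − 31·(-102))/488 = 1713/488.

p = -1.02, q = 3.51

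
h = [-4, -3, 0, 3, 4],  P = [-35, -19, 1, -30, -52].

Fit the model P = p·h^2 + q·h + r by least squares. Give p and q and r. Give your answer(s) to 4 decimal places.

p = -2.7759, q = -2.0200, r = 0.7586

With design matrix M, MᵀM = [[674, 0, 50]; [0, 50, 0]; [50, 0, 5]] and MᵀP = [-1833, -101, -135]ᵀ.
Row-reducing yields p = -161/58, q = -101/50, r = 22/29.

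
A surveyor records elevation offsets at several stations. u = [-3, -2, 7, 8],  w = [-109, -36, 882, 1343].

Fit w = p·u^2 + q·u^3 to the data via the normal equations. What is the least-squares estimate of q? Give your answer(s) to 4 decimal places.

q = 3.0051

Sums needed: Σu^2·u^2 = 6594, Σu^2·u^3 = 49300, Σu^3·u^3 = 380586.
For Mᵀw: Σu^2·w = 128045, Σu^3·w = 993373.
So MᵀM·[p, q]ᵀ = Mᵀw: [[6594, 49300]; [49300, 380586]]·[p, q]ᵀ = [128045, 993373]ᵀ.
Determinant 6594·380586 − 49300² = 79094084.
p = (128045·380586 − 49300·993373)/79094084 = -120577265/39547042; q = (6594·993373 − 49300·128045)/79094084 = 118841531/39547042.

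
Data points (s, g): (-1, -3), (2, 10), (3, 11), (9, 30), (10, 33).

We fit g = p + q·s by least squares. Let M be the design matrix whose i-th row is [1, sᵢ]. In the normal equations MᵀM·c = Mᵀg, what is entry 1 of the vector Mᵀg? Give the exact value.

Entry 1 ↔ basis 1, so (Mᵀg)_{1} = Σᵢ gᵢ = (1)·(-3) + (1)·(10) + (1)·(11) + (1)·(30) + (1)·(33) = 81.

81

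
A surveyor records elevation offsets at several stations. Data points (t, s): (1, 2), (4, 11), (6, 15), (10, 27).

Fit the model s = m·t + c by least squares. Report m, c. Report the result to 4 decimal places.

MᵀM·[m, c]ᵀ = Mᵀs reads: 153·m + 21·c = 406;  21·m + 4·c = 55.
Δ = 153·4 − 21² = 171.
m = (406·4 − 21·55)/171 = 469/171; c = (153·55 − 21·406)/171 = -37/57.

m = 2.7427, c = -0.6491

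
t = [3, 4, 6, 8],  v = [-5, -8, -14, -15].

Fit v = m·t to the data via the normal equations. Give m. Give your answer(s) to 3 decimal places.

m = -2.008

Forming AᵀA = [[125]] and Aᵀv = [-251]ᵀ gives AᵀA·[m]ᵀ = Aᵀv.
m = (-251)/125 = -2.008.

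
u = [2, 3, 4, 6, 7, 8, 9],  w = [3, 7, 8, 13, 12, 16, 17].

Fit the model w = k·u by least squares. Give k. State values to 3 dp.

k = 1.938

Setting ∂/∂k … = 0 gives: 259·k = 502.
k = 502/259 = 1.93822.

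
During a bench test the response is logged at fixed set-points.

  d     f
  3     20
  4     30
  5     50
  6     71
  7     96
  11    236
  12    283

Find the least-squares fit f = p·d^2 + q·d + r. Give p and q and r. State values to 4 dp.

Entries of AᵀA: Σd^2·d^2 = 40036, Σd^2·d = 3834, Σd^2 = 400, Σd·d = 400, Σd = 48, Σ1 = 7.
For Aᵀf: Σd^2·f = 78478, Σd·f = 7520, Σf = 786.
Solving the 3×3 system (Gaussian elimination) gives p = 94120/46641, q = -15711/15547, r = 182030/46641.

p = 2.0180, q = -1.0105, r = 3.9028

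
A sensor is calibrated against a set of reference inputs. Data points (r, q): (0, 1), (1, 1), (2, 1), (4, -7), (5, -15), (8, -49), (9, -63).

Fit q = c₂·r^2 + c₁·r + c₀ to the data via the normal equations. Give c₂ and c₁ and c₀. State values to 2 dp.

With design matrix M, MᵀM = [[11555, 1439, 191]; [1439, 191, 29]; [191, 29, 7]] and Mᵀq = [-8721, -1059, -131]ᵀ.
Inverting the 3×3 Gram matrix, [c₂, c₁, c₀]ᵀ = [-17655/17467, 34117/17467, 13505/17467]ᵀ.

c₂ = -1.01, c₁ = 1.95, c₀ = 0.77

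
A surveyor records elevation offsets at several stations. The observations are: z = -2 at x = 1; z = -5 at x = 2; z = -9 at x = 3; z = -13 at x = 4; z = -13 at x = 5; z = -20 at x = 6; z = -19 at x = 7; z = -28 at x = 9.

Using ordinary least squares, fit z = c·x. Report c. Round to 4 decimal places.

c = -2.9910

From the data, Σx·x = 221.
Moment sums: Σx·z = -661.
c = (-661)/221 = -2.99095.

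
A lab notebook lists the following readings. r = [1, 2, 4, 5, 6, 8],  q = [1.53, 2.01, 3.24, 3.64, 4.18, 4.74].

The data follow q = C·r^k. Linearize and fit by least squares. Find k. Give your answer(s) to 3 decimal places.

k = 0.568

Let Y = ln q. Fitting Y = k·ln r + ln C by least squares:
Over the data: Σln r = 7.5601, Σ(ln r)² = 12.5270, Σln q = 6.5773, Σln r·ln q = 9.9914.
Normal system: [[12.5270, 7.5601]; [7.5601, 6]]·[k, ln C]ᵀ = [9.9914, 6.5773]ᵀ.
Solving (det = 18.0074): k = 0.56774, ln C = 0.38085.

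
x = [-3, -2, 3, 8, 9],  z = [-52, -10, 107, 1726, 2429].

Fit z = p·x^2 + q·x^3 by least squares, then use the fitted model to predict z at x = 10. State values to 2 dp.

ẑ = 3296.28

Sums needed: Σx^2·x^2 = 10835, Σx^2·x^3 = 91785, Σx^3·x^3 = 795107.
And Σx^2·z = 307668, Σx^3·z = 2658826.
AᵀA·[p, q]ᵀ = Aᵀz becomes [[10835, 91785]; [91785, 795107]]·[p, q]ᵀ = [307668, 2658826]ᵀ.
Determinant 10835·795107 − 91785² = 190498120.
p = (307668·795107 − 91785·2658826)/190498120 = 294318033/95249060; q = (10835·2658826 − 91785·307668)/190498120 = 56907233/19049812.
At x = 10: ẑ = (294318033/95249060)·(100) + (56907233/19049812)·(1000) = 15698398415/4762453.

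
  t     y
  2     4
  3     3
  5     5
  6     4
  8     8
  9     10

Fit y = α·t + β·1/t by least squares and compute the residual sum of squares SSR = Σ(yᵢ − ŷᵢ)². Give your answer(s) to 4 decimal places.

SSR = 7.0702

Normal-equation sums: Σt·t = 219, Σt·1/t = 6, Σ1/t·1/t = 59209/129600.
For Xᵀy: Σt·y = 220, Σ1/t·y = 61/9.
Normal equations: [[219, 6]; [6, 59209/129600]]·[α, β]ᵀ = [220, 61/9]ᵀ.
Δ = 219·(59209/129600) − 6² = 2767057/43200.
α = (220·(59209/129600) − 6·(61/9))/(2767057/43200) = 7755580/8301171; β = (219·(61/9) − 6·220)/(2767057/43200) = 7099200/2767057.
Residuals: 7044724/8301171, -1820809/2767057, -1531565/8301171, -5626132/2767057, 1702528/8301171, 3615030/2767057; SSR = 58691330/8301171.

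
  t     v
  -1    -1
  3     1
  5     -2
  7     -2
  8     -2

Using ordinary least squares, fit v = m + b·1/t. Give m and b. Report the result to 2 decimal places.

m = -1.19, b = 0.13

Normal-equation sums: Σ1 = 5, Σ1/t = -167/840, Σ1/t·1/t = 837649/705600.
Right-hand side: Σv = -6, Σ1/t·v = 167/420.
Normal equations: [[5, -167/840]; [-167/840, 837649/705600]]·[m, b]ᵀ = [-6, 167/420]ᵀ.
Determinant 5·(837649/705600) − (-167/840)² = 1040089/176400.
m = ((-6)·(837649/705600) − (-167/840)·(167/420))/(1040089/176400) = -1242529/1040089; b = (5·(167/420) − (-167/840)·(-6))/(1040089/176400) = 140280/1040089.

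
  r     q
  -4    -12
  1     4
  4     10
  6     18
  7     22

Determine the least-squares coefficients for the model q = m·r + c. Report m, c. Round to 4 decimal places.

The normal equations are: 118·m + 14·c = 354;  14·m + 5·c = 42.
(Σr·r = 118, Σr = 14, Σ1 = 5, Σr·q = 354, Σq = 42.)
Eliminating c: 5·(row 1) − 14·(row 2) gives 394·m = 5·354 − 14·42 = 1182, so m = 3.
Then c = (42 − 14·3)/5 = 0.

m = 3.0000, c = 0.0000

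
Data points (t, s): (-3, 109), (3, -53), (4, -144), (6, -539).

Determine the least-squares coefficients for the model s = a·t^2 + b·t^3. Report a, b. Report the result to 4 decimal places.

a = 3.0762, b = -3.0087

AᵀA·[a, b]ᵀ = Aᵀs reads: 1714·a + 8800·b = -21204;  8800·a + 52210·b = -130014.
Determinant 1714·52210 − 8800² = 12047940.
a = ((-21204)·52210 − 8800·(-130014))/12047940 = 7626/2479; b = (1714·(-130014) − 8800·(-21204))/12047940 = -37293/12395.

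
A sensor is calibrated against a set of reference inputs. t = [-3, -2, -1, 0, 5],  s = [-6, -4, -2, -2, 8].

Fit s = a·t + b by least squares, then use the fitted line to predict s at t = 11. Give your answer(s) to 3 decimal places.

Forming AᵀA = [[39, -1]; [-1, 5]] and Aᵀs = [68, -6]ᵀ gives AᵀA·[a, b]ᵀ = Aᵀs.
Eliminating b: 5·(row 1) − (-1)·(row 2) gives 194·a = 5·68 − (-1)·(-6) = 334, so a = 167/97.
Then b = ((-6) − (-1)·(167/97))/5 = -83/97.
At t = 11: ŝ = (167/97)·(11) + (-83/97)·(1) = 1754/97.

ŝ = 18.082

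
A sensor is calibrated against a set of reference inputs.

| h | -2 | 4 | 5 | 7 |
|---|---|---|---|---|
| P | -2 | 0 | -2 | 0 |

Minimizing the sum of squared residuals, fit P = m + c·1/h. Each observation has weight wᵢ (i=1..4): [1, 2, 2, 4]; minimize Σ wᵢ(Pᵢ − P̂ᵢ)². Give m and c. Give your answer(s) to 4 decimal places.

m = -0.8786, c = 1.9631

Sums needed: Σwᵢ·1 = 9, Σwᵢ·1/h = 34/35, Σwᵢ·1/h·1/h = 5259/9800.
For AᵀWP: Σwᵢ·P = -6, Σwᵢ·1/h·P = 1/5.
AᵀWA·[m, c]ᵀ = AᵀWP becomes [[9, 34/35]; [34/35, 5259/9800]]·[m, c]ᵀ = [-6, 1/5]ᵀ.
det = 9·(5259/9800) − (34/35)² = 38083/9800.
m = ((-6)·(5259/9800) − (34/35)·(1/5))/(38083/9800) = -33458/38083; c = (9·(1/5) − (34/35)·(-6))/(38083/9800) = 74760/38083.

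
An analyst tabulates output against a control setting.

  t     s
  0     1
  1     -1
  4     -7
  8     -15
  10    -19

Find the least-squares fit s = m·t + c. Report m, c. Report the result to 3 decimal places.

The normal equations are: 181·m + 23·c = -339;  23·m + 5·c = -41.
Determinant 181·5 − 23² = 376.
m = ((-339)·5 − 23·(-41))/376 = -2; c = (181·(-41) − 23·(-339))/376 = 1.

m = -2.000, c = 1.000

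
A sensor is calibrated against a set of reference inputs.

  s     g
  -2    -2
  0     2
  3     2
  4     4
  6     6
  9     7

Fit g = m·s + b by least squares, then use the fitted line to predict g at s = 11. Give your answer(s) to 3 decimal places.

ĝ = 9.126

Normal-equation sums: Σs·s = 146, Σs = 20, Σ1 = 6.
Right-hand side: Σs·g = 125, Σg = 19.
det = 146·6 − 20² = 476.
m = (125·6 − 20·19)/476 = 185/238; b = (146·19 − 20·125)/476 = 137/238.
At s = 11: ĝ = (185/238)·(11) + (137/238)·(1) = 1086/119.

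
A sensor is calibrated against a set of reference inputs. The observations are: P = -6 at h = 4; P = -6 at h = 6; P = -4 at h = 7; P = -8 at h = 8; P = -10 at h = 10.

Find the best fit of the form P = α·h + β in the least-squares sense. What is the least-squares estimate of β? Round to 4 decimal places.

The normal system AᵀA·[α, β]ᵀ = AᵀP is [[265, 35]; [35, 5]]·[α, β]ᵀ = [-252, -34]ᵀ.
det = 265·5 − 35² = 100.
α = ((-252)·5 − 35·(-34))/100 = -7/10; β = (265·(-34) − 35·(-252))/100 = -19/10.

β = -1.9000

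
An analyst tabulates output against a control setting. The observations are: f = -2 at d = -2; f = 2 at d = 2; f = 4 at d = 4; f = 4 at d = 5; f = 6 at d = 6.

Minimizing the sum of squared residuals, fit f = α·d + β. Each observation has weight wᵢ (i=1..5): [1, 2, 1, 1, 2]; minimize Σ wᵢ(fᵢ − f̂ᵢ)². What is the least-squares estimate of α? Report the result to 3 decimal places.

α = 0.965

From the data, Σwᵢ·d·d = 125, Σwᵢ·d = 23, Σwᵢ·1 = 7.
Right-hand side: Σwᵢ·d·f = 120, Σwᵢ·f = 22.
Normal equations: [[125, 23]; [23, 7]]·[α, β]ᵀ = [120, 22]ᵀ.
Eliminating β: 7·(row 1) − 23·(row 2) gives 346·α = 7·120 − 23·22 = 334, so α = 167/173.
Then β = (22 − 23·(167/173))/7 = -5/173.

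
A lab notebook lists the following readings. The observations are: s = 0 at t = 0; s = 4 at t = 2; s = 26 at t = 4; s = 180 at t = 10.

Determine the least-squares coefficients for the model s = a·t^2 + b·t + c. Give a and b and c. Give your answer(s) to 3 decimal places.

AᵀA·[a, b, c]ᵀ = Aᵀs reads: 10272·a + 1072·b + 120·c = 18432;  1072·a + 120·b + 16·c = 1912;  120·a + 16·b + 4·c = 210.
Solving the 3×3 system (Gaussian elimination) gives a = 1399/724, b = -465/362, c = -60/181.

a = 1.932, b = -1.285, c = -0.331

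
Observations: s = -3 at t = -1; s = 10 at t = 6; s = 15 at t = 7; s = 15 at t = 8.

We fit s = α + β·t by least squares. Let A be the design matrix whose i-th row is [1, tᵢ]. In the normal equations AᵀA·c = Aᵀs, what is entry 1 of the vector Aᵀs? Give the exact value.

Entry 1 ↔ basis 1, so (Aᵀs)_{1} = Σᵢ sᵢ = (1)·(-3) + (1)·(10) + (1)·(15) + (1)·(15) = 37.

37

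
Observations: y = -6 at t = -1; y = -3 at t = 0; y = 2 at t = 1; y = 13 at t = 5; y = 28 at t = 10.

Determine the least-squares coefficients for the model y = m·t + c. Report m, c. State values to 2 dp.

m = 3.06, c = -2.38

Entries of AᵀA: Σt·t = 127, Σt = 15, Σ1 = 5.
For Aᵀy: Σt·y = 353, Σy = 34.
So AᵀA·[m, c]ᵀ = Aᵀy: [[127, 15]; [15, 5]]·[m, c]ᵀ = [353, 34]ᵀ.
Δ = 127·5 − 15² = 410.
m = (353·5 − 15·34)/410 = 251/82; c = (127·34 − 15·353)/410 = -977/410.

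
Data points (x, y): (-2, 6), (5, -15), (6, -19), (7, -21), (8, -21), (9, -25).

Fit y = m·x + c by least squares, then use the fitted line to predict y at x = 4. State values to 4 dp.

From the data, Σx·x = 259, Σx = 33, Σ1 = 6.
And Σx·y = -741, Σy = -95.
AᵀA·[m, c]ᵀ = Aᵀy becomes [[259, 33]; [33, 6]]·[m, c]ᵀ = [-741, -95]ᵀ.
det = 259·6 − 33² = 465.
m = ((-741)·6 − 33·(-95))/465 = -437/155; c = (259·(-95) − 33·(-741))/465 = -152/465.
At x = 4: ŷ = (-437/155)·(4) + (-152/465)·(1) = -5396/465.

ŷ = -11.6043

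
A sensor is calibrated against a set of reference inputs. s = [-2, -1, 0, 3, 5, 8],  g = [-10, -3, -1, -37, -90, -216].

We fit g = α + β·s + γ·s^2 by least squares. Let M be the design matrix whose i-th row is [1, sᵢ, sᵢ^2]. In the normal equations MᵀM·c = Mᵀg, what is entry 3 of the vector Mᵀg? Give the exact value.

Entry 3 ↔ basis s^2, so (Mᵀg)_{3} = Σᵢ (s^2)·gᵢ = (4)·(-10) + (1)·(-3) + (0)·(-1) + (9)·(-37) + (25)·(-90) + (64)·(-216) = -16450.

-16450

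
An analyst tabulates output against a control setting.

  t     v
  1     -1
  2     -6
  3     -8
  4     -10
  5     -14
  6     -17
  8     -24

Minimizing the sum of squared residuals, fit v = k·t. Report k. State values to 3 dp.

k = -2.845

Compute the Gram sums: Σt·t = 155.
Moment sums: Σt·v = -441.
MᵀM·[k]ᵀ = Mᵀv becomes [[155]]·[k]ᵀ = [-441]ᵀ.
k = (-441)/155 = -2.84516.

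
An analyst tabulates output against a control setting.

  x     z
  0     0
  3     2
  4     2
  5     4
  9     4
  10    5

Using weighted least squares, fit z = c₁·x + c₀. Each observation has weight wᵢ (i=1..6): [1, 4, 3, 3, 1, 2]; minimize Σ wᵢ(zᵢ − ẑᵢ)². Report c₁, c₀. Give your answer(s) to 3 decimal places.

c₁ = 0.453, c₀ = 0.656

With design matrix A, AᵀWA = [[440, 68]; [68, 14]] and AᵀWz = [244, 40]ᵀ.
Δ = 440·14 − 68² = 1536.
c₁ = (244·14 − 68·40)/1536 = 29/64; c₀ = (440·40 − 68·244)/1536 = 21/32.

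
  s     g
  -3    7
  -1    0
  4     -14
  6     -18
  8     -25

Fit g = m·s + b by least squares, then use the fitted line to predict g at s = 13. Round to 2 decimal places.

Normal-equation sums: Σs·s = 126, Σs = 14, Σ1 = 5.
For Xᵀg: Σs·g = -385, Σg = -50.
Determinant 126·5 − 14² = 434.
m = ((-385)·5 − 14·(-50))/434 = -175/62; b = (126·(-50) − 14·(-385))/434 = -65/31.
At s = 13: ĝ = (-175/62)·(13) + (-65/31)·(1) = -2405/62.

ĝ = -38.79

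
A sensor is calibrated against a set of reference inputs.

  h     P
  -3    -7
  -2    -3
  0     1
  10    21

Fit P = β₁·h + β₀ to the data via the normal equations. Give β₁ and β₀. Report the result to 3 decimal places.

From the data, Σh·h = 113, Σh = 5, Σ1 = 4.
For AᵀP: Σh·P = 237, ΣP = 12.
So AᵀA·[β₁, β₀]ᵀ = AᵀP: [[113, 5]; [5, 4]]·[β₁, β₀]ᵀ = [237, 12]ᵀ.
Δ = 113·4 − 5² = 427.
β₁ = (237·4 − 5·12)/427 = 888/427; β₀ = (113·12 − 5·237)/427 = 171/427.

β₁ = 2.080, β₀ = 0.400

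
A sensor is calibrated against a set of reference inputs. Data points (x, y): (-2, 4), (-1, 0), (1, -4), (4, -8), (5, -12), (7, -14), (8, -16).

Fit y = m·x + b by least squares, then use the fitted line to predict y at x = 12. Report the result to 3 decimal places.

ŷ = -23.994

From the data, Σx·x = 160, Σx = 22, Σ1 = 7.
And Σx·y = -330, Σy = -50.
AᵀA·[m, b]ᵀ = Aᵀy becomes [[160, 22]; [22, 7]]·[m, b]ᵀ = [-330, -50]ᵀ.
det = 160·7 − 22² = 636.
m = ((-330)·7 − 22·(-50))/636 = -605/318; b = (160·(-50) − 22·(-330))/636 = -185/159.
At x = 12: ŷ = (-605/318)·(12) + (-185/159)·(1) = -3815/159.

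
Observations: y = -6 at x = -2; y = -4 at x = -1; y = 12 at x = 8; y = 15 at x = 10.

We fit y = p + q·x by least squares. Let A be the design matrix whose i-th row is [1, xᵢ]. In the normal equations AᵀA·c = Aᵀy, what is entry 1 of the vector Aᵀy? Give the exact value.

Entry 1 ↔ basis 1, so (Aᵀy)_{1} = Σᵢ yᵢ = (1)·(-6) + (1)·(-4) + (1)·(12) + (1)·(15) = 17.

17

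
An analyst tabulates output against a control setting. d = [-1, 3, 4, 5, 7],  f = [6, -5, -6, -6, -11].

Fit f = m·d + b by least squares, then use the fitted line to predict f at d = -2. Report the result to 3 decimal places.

The normal equations are: 100·m + 18·b = -152;  18·m + 5·b = -22.
det = 100·5 − 18² = 176.
m = ((-152)·5 − 18·(-22))/176 = -91/44; b = (100·(-22) − 18·(-152))/176 = 67/22.
At d = -2: f̂ = (-91/44)·(-2) + (67/22)·(1) = 79/11.

f̂ = 7.182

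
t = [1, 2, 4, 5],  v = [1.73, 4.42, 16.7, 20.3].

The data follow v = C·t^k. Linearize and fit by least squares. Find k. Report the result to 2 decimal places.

k = 1.59

Let Y = ln v. Fitting Y = k·ln t + ln C by least squares:
XᵀX = [[4.9926, 3.6889]; [3.6889, 4]], rhs = [9.7785, 7.8603]ᵀ  (here Σln t = 3.6889, Σ(ln t)² = 4.9926, Σln v = 7.8603, Σln t·ln v = 9.7785).
Δ = 4.9926·4 − (3.6889)² = 6.3624; k = (9.7785·4 − 3.6889·7.8603)/6.3624 = 1.59034, ln C = (4.9926·7.8603 − 3.6889·9.7785)/6.3624 = 0.49843.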